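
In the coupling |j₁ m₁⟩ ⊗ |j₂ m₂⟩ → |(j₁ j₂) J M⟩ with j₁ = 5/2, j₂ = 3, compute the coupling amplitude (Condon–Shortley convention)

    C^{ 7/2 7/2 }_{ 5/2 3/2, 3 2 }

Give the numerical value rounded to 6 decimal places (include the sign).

-0.666667  (= −√(4/9))

triangle: 2!×3!×4!/10! = 288/3628800
(j±m)!: 4!×1!×5!×1!×7!×0! = 14515200
prefactor² = (2J+1)×Δ×N² = 9216
  k=1: −1/(1!×1!×0!×4!×3!×0!) = -1/144
Σ = -1/144  ⇒  CG² = 9216×(-1/144)² = 4/9
CG = −√(4/9) = -0.666667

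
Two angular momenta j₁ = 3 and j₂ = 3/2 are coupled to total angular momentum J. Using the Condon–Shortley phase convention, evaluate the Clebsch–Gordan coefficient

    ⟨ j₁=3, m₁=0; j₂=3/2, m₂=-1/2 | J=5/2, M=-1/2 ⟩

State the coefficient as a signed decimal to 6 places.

triangle: 2!·4!·1!/8! = 48/40320
(j±m)!: 3!·3!·1!·2!·2!·3! = 864
prefactor² = (2J+1)·Δ·N² = 216/35
  k=0: +1/(0!·2!·3!·1!·1!·0!) = 1/12
  k=1: −1/(1!·1!·2!·0!·2!·1!) = -1/4
Σ = -1/6  ⇒  CG² = 216/35·(-1/6)² = 6/35
CG = −√(6/35) = -0.414039

−√(6/35) ≈ -0.414039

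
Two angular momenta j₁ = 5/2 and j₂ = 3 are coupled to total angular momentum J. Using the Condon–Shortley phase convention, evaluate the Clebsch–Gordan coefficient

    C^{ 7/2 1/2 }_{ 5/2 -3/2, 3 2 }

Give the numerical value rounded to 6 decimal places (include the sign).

triangle: 2!×3!×4!/10! = 288/3628800
(j±m)!: 1!×4!×5!×1!×4!×3! = 414720
prefactor² = (2J+1)×Δ×N² = 9216/35
  k=1: −1/(1!×1!×3!×4!×0!×0!) = -1/144
  k=2: +1/(2!×0!×2!×3!×1!×1!) = 1/24
Σ = 5/144  ⇒  CG² = 9216/35×5/144² = 20/63
CG = +√(20/63) = +0.563436

+√(20/63) = +0.563436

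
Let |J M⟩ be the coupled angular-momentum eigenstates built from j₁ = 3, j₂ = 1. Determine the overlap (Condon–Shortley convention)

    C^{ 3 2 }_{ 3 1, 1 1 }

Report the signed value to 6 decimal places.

√[7·1!5!1!/8! · 4!2!2!0!5!1!] = √(240)
  +(−1)^1/∏(1,0,1,1,4,0)! = -1/24  (running -1/24)
⟨..|..⟩ = √(240)·(-1/24) = -0.645497

-0.645497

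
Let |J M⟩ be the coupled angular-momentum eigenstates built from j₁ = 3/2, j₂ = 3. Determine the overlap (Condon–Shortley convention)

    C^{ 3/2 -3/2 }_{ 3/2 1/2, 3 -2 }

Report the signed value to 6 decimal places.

-0.534522

√[4·3!0!3!/7! · 2!1!1!5!0!3!] = √(288/7)
  +(−1)^1/∏(1,2,0,0,0,3)! = -1/12  (running -1/12)
⟨..|..⟩ = √(288/7)·(-1/12) = -0.534522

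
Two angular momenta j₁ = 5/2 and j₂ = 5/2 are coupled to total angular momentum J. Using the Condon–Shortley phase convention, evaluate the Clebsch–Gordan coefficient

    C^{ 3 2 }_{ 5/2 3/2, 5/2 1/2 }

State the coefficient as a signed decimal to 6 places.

triangle: 2!·3!·3!/9! = 72/362880
(j±m)!: 4!·1!·3!·2!·5!·1! = 34560
prefactor² = (2J+1)·Δ·N² = 48
  k=0: +1/(0!·2!·1!·3!·2!·0!) = 1/24
  k=1: −1/(1!·1!·0!·2!·3!·1!) = -1/12
Σ = -1/24  ⇒  CG² = 48·(-1/24)² = 1/12
CG = −√(1/12) = -0.288675

-0.288675  (= −√(1/12))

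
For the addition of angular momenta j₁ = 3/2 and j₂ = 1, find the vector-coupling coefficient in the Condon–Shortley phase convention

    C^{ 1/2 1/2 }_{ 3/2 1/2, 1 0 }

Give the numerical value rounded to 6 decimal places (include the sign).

triangle: 2!*1!*0!/4! = 2/24
(j±m)!: 2!*1!*1!*1!*1!*0! = 2
prefactor² = (2J+1)*Δ*N² = 1/3
  k=1: −1/(1!*1!*0!*0!*1!*0!) = -1
Σ = -1  ⇒  CG² = 1/3*(-1)² = 1/3
CG = −√(1/3) = -0.577350

-0.577350  (= −√(1/3))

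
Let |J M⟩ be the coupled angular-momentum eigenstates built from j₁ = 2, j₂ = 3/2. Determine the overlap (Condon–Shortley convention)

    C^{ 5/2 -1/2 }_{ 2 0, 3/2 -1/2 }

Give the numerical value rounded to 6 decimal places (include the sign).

triangle: 1!*3!*2!/7! = 12/5040
(j±m)!: 2!*2!*1!*2!*2!*3! = 96
prefactor² = (2J+1)*Δ*N² = 48/35
  k=0: +1/(0!*1!*2!*1!*1!*1!) = 1/2
  k=1: −1/(1!*0!*1!*0!*2!*2!) = -1/4
Σ = 1/4  ⇒  CG² = 48/35*1/4² = 3/35
CG = +√(3/35) = +0.292770

+√(3/35) = +0.292770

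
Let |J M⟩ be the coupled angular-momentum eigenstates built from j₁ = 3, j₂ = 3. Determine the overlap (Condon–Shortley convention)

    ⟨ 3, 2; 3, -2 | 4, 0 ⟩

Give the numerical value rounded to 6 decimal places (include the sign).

triangle: 2!·4!·4!/11! = 1152/39916800
(j±m)!: 5!·1!·1!·5!·4!·4! = 8294400
prefactor² = (2J+1)·Δ·N² = 165888/77
  k=0: +1/(0!·2!·1!·1!·3!·3!) = 1/72
  k=1: −1/(1!·1!·0!·0!·4!·4!) = -1/576
Σ = 7/576  ⇒  CG² = 165888/77·7/576² = 7/22
CG = +√(7/22) = +0.564076

+√(7/22) = +0.564076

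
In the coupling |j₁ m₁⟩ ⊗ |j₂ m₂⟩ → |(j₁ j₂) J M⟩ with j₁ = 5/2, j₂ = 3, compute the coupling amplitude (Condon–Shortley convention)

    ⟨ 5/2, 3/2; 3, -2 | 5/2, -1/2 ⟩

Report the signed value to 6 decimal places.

+√(1/14) ≈ +0.267261

√[6·3!2!3!/9! · 4!1!1!5!2!3!] = √(288/7)
  +(−1)^0/∏(0,3,1,1,1,2)! = 1/12  (running 1/12)
  +(−1)^1/∏(1,2,0,0,2,3)! = -1/24  (running 1/24)
⟨..|..⟩ = √(288/7)·(1/24) = +0.267261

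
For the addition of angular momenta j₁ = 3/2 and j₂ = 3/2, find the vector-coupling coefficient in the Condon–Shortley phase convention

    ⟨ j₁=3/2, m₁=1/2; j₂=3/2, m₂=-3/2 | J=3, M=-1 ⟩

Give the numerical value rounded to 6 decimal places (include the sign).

+0.447214  (= +√(1/5))

j₁+j₂−J=0  J+j₁−j₂=3  J−j₁+j₂=3  j₁+j₂+J+1=7
(j₁±m₁, j₂±m₂, J±M) = (2,1,0,3,2,4)
P² = 144/5
sum k=0..0:
  [0] +1/12 = 1/12
S = 1/12
C² = P²·S² = 1/5 ; C = +0.447214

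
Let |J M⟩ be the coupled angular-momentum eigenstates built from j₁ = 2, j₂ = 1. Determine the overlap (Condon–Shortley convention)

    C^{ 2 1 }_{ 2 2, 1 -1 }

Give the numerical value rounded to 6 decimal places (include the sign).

+√(1/3) ≈ +0.577350

j₁+j₂−J=1  J+j₁−j₂=3  J−j₁+j₂=1  j₁+j₂+J+1=6
(j₁±m₁, j₂±m₂, J±M) = (4,0,0,2,3,1)
P² = 12
sum k=0..0:
  [0] +1/6 = 1/6
S = 1/6
C² = P²·S² = 1/3 ; C = +0.577350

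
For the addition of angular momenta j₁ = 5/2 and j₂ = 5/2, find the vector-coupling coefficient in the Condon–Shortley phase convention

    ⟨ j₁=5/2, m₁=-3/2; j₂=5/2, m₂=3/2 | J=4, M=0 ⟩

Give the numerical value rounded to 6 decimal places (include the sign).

−√(9/28) = -0.566947

j₁+j₂−J=1  J+j₁−j₂=4  J−j₁+j₂=4  j₁+j₂+J+1=10
(j₁±m₁, j₂±m₂, J±M) = (1,4,4,1,4,4)
P² = 82944/175
sum k=0..1:
  [0] +1/576 = 1/576
  [1] −1/36 = -1/36
S = -5/192
C² = P²·S² = 9/28 ; C = -0.566947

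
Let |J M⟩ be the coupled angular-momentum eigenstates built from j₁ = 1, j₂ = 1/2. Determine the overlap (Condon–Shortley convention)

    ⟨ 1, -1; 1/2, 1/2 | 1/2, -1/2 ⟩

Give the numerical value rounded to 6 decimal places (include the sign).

−√(2/3) = -0.816497

√[2·1!1!0!/3! · 0!2!1!0!0!1!] = √(2/3)
  +(−1)^1/∏(1,0,1,0,0,0)! = -1  (running -1)
⟨..|..⟩ = √(2/3)·(-1) = -0.816497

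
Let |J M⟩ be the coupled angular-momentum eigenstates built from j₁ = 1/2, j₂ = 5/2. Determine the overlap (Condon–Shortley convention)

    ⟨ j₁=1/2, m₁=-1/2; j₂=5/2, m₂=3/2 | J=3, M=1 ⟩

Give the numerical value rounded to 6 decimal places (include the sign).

+√(1/3) = +0.577350

√[7·0!1!5!/7! · 0!1!4!1!4!2!] = √(192)
  +(−1)^0/∏(0,0,1,4,0,1)! = 1/24  (running 1/24)
⟨..|..⟩ = √(192)·(1/24) = +0.577350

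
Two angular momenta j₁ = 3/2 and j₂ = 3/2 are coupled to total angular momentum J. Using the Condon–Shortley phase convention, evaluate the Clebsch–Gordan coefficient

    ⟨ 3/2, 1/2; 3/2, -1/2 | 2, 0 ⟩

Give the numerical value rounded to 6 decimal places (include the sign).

+0.500000  (= +√(1/4))

j₁+j₂−J=1  J+j₁−j₂=2  J−j₁+j₂=2  j₁+j₂+J+1=6
(j₁±m₁, j₂±m₂, J±M) = (2,1,1,2,2,2)
P² = 4/9
sum k=0..1:
  [0] +1/1 = 1
  [1] −1/4 = -1/4
S = 3/4
C² = P²·S² = 1/4 ; C = +0.500000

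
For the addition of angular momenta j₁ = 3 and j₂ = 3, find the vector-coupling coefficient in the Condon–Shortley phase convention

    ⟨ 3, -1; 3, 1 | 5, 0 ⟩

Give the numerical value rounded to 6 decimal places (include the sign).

−√(25/84) ≈ -0.545545

√[11·1!5!5!/12! · 2!4!4!2!5!5!] = √(76800/7)
  +(−1)^0/∏(0,1,4,4,1,1)! = 1/576  (running 1/576)
  +(−1)^1/∏(1,0,3,3,2,2)! = -1/144  (running -1/192)
⟨..|..⟩ = √(76800/7)·(-1/192) = -0.545545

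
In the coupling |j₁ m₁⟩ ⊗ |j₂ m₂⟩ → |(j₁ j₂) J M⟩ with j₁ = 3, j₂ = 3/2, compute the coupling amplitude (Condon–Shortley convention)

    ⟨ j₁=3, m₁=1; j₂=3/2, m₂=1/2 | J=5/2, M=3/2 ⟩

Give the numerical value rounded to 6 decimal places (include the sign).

−√(7/20) = -0.591608

j₁+j₂−J=2  J+j₁−j₂=4  J−j₁+j₂=1  j₁+j₂+J+1=8
(j₁±m₁, j₂±m₂, J±M) = (4,2,2,1,4,1)
P² = 576/35
sum k=1..2:
  [1] −1/6 = -1/6
  [2] +1/48 = 1/48
S = -7/48
C² = P²·S² = 7/20 ; C = -0.591608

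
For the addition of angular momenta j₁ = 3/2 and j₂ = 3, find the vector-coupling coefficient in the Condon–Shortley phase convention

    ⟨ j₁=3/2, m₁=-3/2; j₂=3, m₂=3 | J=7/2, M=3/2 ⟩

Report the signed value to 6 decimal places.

-0.308607

√[8·1!2!5!/9! · 0!3!6!0!5!2!] = √(38400/7)
  +(−1)^1/∏(1,0,2,5,0,0)! = -1/240  (running -1/240)
⟨..|..⟩ = √(38400/7)·(-1/240) = -0.308607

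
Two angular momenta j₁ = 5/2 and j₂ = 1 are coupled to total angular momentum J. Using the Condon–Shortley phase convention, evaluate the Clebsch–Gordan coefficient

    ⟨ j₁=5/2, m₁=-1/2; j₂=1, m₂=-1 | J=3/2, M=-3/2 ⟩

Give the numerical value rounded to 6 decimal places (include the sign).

+√(1/15) ≈ +0.258199

√[4·2!3!0!/6! · 2!3!0!2!0!3!] = √(48/5)
  +(−1)^0/∏(0,2,3,0,0,0)! = 1/12  (running 1/12)
⟨..|..⟩ = √(48/5)·(1/12) = +0.258199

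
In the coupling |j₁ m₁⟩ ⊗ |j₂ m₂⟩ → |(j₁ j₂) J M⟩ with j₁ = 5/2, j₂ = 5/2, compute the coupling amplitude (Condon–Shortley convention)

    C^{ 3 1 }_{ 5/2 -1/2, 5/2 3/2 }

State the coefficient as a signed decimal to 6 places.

+√(1/30) ≈ +0.182574

triangle: 2!*3!*3!/9! = 72/362880
(j±m)!: 2!*3!*4!*1!*4!*2! = 13824
prefactor² = (2J+1)*Δ*N² = 96/5
  k=1: −1/(1!*1!*2!*3!*1!*0!) = -1/12
  k=2: +1/(2!*0!*1!*2!*2!*1!) = 1/8
Σ = 1/24  ⇒  CG² = 96/5*1/24² = 1/30
CG = +√(1/30) = +0.182574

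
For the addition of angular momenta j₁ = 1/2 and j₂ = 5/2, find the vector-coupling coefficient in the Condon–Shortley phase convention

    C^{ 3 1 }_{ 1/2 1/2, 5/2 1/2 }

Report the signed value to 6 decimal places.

triangle: 0!*1!*5!/7! = 120/5040
(j±m)!: 1!*0!*3!*2!*4!*2! = 576
prefactor² = (2J+1)*Δ*N² = 96
  k=0: +1/(0!*0!*0!*3!*1!*2!) = 1/12
Σ = 1/12  ⇒  CG² = 96*1/12² = 2/3
CG = +√(2/3) = +0.816497

+0.816497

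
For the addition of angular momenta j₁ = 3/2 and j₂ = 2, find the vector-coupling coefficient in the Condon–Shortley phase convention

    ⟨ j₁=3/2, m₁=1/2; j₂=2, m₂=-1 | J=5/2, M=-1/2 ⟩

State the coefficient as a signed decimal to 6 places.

√[6·1!2!3!/7! · 2!1!1!3!2!3!] = √(72/35)
  +(−1)^0/∏(0,1,1,1,1,2)! = 1/2  (running 1/2)
  +(−1)^1/∏(1,0,0,0,2,3)! = -1/12  (running 5/12)
⟨..|..⟩ = √(72/35)·(5/12) = +0.597614

+0.597614  (= +√(5/14))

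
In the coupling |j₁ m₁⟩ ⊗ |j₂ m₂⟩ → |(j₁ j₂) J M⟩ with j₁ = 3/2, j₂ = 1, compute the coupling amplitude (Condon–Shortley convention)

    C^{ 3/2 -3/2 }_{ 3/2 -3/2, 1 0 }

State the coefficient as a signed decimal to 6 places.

−√(3/5) = -0.774597

√[4·1!2!1!/5! · 0!3!1!1!0!3!] = √(12/5)
  +(−1)^1/∏(1,0,2,0,0,1)! = -1/2  (running -1/2)
⟨..|..⟩ = √(12/5)·(-1/2) = -0.774597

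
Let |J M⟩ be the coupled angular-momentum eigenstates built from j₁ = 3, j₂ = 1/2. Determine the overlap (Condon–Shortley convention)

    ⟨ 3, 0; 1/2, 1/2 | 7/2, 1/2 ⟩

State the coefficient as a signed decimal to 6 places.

j₁+j₂−J=0  J+j₁−j₂=6  J−j₁+j₂=1  j₁+j₂+J+1=8
(j₁±m₁, j₂±m₂, J±M) = (3,3,1,0,4,3)
P² = 5184/7
sum k=0..0:
  [0] +1/36 = 1/36
S = 1/36
C² = P²·S² = 4/7 ; C = +0.755929

+√(4/7) = +0.755929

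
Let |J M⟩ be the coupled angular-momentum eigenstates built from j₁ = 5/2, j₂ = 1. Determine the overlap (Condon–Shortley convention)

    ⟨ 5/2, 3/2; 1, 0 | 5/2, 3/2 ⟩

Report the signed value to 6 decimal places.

+√(9/35) ≈ +0.507093

triangle: 1!·4!·1!/7! = 24/5040
(j±m)!: 4!·1!·1!·1!·4!·1! = 576
prefactor² = (2J+1)·Δ·N² = 576/35
  k=0: +1/(0!·1!·1!·1!·3!·0!) = 1/6
  k=1: −1/(1!·0!·0!·0!·4!·1!) = -1/24
Σ = 1/8  ⇒  CG² = 576/35·1/8² = 9/35
CG = +√(9/35) = +0.507093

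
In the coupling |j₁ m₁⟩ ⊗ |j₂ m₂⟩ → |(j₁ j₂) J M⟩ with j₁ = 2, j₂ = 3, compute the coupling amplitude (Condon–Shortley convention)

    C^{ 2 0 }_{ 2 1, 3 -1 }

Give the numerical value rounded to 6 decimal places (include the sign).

triangle: 3!·1!·3!/8! = 36/40320
(j±m)!: 3!·1!·2!·4!·2!·2! = 1152
prefactor² = (2J+1)·Δ·N² = 36/7
  k=0: +1/(0!·3!·1!·2!·0!·1!) = 1/12
  k=1: −1/(1!·2!·0!·1!·1!·2!) = -1/4
Σ = -1/6  ⇒  CG² = 36/7·(-1/6)² = 1/7
CG = −√(1/7) = -0.377964

-0.377964  (= −√(1/7))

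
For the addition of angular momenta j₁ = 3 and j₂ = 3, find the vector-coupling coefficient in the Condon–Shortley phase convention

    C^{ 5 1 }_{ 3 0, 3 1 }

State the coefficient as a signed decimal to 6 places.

−√(5/42) ≈ -0.345033

j₁+j₂−J=1  J+j₁−j₂=5  J−j₁+j₂=5  j₁+j₂+J+1=12
(j₁±m₁, j₂±m₂, J±M) = (3,3,4,2,6,4)
P² = 69120/7
sum k=0..1:
  [0] +1/288 = 1/288
  [1] −1/144 = -1/144
S = -1/288
C² = P²·S² = 5/42 ; C = -0.345033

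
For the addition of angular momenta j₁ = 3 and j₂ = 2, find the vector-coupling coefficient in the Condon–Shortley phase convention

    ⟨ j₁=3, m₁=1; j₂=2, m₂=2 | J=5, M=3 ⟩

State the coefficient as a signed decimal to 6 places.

√[11·0!6!4!/11! · 4!2!4!0!8!2!] = √(442368)
  +(−1)^0/∏(0,0,2,4,4,0)! = 1/1152  (running 1/1152)
⟨..|..⟩ = √(442368)·(1/1152) = +0.577350

+√(1/3) = +0.577350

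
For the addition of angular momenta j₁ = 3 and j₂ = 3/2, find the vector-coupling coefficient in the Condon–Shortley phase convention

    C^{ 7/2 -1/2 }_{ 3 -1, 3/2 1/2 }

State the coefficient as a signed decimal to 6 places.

−√(2/7) ≈ -0.534522

√[8·1!5!2!/9! · 2!4!2!1!3!4!] = √(512/7)
  +(−1)^0/∏(0,1,4,2,1,0)! = 1/48  (running 1/48)
  +(−1)^1/∏(1,0,3,1,2,1)! = -1/12  (running -1/16)
⟨..|..⟩ = √(512/7)·(-1/16) = -0.534522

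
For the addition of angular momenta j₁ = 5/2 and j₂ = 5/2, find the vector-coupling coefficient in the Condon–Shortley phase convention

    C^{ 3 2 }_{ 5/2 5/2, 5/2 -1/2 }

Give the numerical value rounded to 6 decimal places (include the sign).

+√(5/12) ≈ +0.645497

√[7·2!3!3!/9! · 5!0!2!3!5!1!] = √(240)
  +(−1)^0/∏(0,2,0,2,3,1)! = 1/24  (running 1/24)
⟨..|..⟩ = √(240)·(1/24) = +0.645497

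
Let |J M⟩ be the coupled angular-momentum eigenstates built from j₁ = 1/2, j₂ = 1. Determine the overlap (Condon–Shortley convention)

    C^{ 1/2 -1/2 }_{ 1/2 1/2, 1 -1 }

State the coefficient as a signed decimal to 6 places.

√[2·1!0!1!/3! · 1!0!0!2!0!1!] = √(2/3)
  +(−1)^0/∏(0,1,0,0,0,1)! = 1  (running 1)
⟨..|..⟩ = √(2/3)·(1) = +0.816497

+0.816497  (= +√(2/3))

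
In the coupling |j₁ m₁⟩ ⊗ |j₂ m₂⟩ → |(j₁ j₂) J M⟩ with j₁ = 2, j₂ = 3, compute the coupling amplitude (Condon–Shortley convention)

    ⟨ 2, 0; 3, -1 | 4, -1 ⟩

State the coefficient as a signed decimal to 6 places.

√[9·1!3!5!/10! · 2!2!2!4!3!5!] = √(1728/7)
  +(−1)^0/∏(0,1,2,2,1,3)! = 1/24  (running 1/24)
  +(−1)^1/∏(1,0,1,1,2,4)! = -1/48  (running 1/48)
⟨..|..⟩ = √(1728/7)·(1/48) = +0.327327

+√(3/28) ≈ +0.327327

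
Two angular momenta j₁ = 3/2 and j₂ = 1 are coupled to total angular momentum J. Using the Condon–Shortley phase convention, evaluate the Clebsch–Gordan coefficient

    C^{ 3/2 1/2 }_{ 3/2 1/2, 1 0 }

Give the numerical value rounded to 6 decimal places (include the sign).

√[4·1!2!1!/5! · 2!1!1!1!2!1!] = √(4/15)
  +(−1)^0/∏(0,1,1,1,1,0)! = 1  (running 1)
  +(−1)^1/∏(1,0,0,0,2,1)! = -1/2  (running 1/2)
⟨..|..⟩ = √(4/15)·(1/2) = +0.258199

+√(1/15) = +0.258199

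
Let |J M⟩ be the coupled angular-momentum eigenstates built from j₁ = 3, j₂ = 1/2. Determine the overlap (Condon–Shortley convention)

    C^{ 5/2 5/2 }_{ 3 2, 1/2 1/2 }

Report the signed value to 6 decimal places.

triangle: 1!*5!*0!/7! = 120/5040
(j±m)!: 5!*1!*1!*0!*5!*0! = 14400
prefactor² = (2J+1)*Δ*N² = 14400/7
  k=1: −1/(1!*0!*0!*0!*5!*0!) = -1/120
Σ = -1/120  ⇒  CG² = 14400/7*(-1/120)² = 1/7
CG = −√(1/7) = -0.377964

−√(1/7) = -0.377964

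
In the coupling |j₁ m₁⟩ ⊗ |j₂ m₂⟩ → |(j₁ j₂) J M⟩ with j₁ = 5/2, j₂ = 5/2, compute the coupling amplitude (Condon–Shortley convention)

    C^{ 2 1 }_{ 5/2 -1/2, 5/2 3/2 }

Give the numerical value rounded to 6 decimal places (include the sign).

+0.377964

triangle: 3!×2!×2!/8! = 24/40320
(j±m)!: 2!×3!×4!×1!×3!×1! = 1728
prefactor² = (2J+1)×Δ×N² = 36/7
  k=2: +1/(2!×1!×1!×2!×1!×0!) = 1/4
  k=3: −1/(3!×0!×0!×1!×2!×1!) = -1/12
Σ = 1/6  ⇒  CG² = 36/7×1/6² = 1/7
CG = +√(1/7) = +0.377964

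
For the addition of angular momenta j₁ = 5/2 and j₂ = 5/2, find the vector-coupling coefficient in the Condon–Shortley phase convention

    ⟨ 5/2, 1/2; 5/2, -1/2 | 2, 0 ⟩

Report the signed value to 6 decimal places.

√[5·3!2!2!/8! · 3!2!2!3!2!2!] = √(12/7)
  +(−1)^0/∏(0,3,2,2,0,0)! = 1/24  (running 1/24)
  +(−1)^1/∏(1,2,1,1,1,1)! = -1/2  (running -11/24)
  +(−1)^2/∏(2,1,0,0,2,2)! = 1/8  (running -1/3)
⟨..|..⟩ = √(12/7)·(-1/3) = -0.436436

−√(4/21) ≈ -0.436436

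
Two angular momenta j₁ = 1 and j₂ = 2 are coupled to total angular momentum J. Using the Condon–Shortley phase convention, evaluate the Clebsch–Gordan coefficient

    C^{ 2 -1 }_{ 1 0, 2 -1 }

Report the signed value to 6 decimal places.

√[5·1!1!3!/6! · 1!1!1!3!1!3!] = √(3/2)
  +(−1)^0/∏(0,1,1,1,0,2)! = 1/2  (running 1/2)
  +(−1)^1/∏(1,0,0,0,1,3)! = -1/6  (running 1/3)
⟨..|..⟩ = √(3/2)·(1/3) = +0.408248

+0.408248  (= +√(1/6))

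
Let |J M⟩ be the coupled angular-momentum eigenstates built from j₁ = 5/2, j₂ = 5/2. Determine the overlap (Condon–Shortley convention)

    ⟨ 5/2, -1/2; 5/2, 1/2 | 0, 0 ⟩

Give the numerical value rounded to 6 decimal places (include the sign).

−√(1/6) ≈ -0.408248

j₁+j₂−J=5  J+j₁−j₂=0  J−j₁+j₂=0  j₁+j₂+J+1=6
(j₁±m₁, j₂±m₂, J±M) = (2,3,3,2,0,0)
P² = 24
sum k=3..3:
  [3] −1/12 = -1/12
S = -1/12
C² = P²·S² = 1/6 ; C = -0.408248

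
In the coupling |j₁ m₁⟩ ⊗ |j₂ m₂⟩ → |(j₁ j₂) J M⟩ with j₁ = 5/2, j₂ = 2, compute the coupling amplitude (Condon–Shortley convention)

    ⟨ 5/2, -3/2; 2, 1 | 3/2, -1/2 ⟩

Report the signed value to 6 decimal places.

j₁+j₂−J=3  J+j₁−j₂=2  J−j₁+j₂=1  j₁+j₂+J+1=7
(j₁±m₁, j₂±m₂, J±M) = (1,4,3,1,1,2)
P² = 96/35
sum k=2..3:
  [2] +1/4 = 1/4
  [3] −1/6 = -1/6
S = 1/12
C² = P²·S² = 2/105 ; C = +0.138013

+0.138013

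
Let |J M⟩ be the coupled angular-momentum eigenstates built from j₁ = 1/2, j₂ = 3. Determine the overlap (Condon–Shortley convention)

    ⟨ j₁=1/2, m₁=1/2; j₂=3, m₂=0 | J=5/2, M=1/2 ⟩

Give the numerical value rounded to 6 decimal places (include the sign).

j₁+j₂−J=1  J+j₁−j₂=0  J−j₁+j₂=5  j₁+j₂+J+1=7
(j₁±m₁, j₂±m₂, J±M) = (1,0,3,3,3,2)
P² = 432/7
sum k=0..0:
  [0] +1/12 = 1/12
S = 1/12
C² = P²·S² = 3/7 ; C = +0.654654

+0.654654  (= +√(3/7))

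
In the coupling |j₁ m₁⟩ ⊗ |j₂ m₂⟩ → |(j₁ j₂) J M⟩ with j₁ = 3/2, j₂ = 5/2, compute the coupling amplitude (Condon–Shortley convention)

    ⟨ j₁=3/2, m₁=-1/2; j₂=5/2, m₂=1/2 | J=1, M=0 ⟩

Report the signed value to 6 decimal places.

+0.547723  (= +√(3/10))

√[3·3!0!2!/6! · 1!2!3!2!1!1!] = √(6/5)
  +(−1)^2/∏(2,1,0,1,0,1)! = 1/2  (running 1/2)
⟨..|..⟩ = √(6/5)·(1/2) = +0.547723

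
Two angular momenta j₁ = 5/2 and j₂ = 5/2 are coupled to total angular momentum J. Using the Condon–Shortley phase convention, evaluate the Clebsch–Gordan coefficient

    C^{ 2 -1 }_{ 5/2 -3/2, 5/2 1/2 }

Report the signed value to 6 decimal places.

+√(1/7) = +0.377964

√[5·3!2!2!/8! · 1!4!3!2!1!3!] = √(36/7)
  +(−1)^2/∏(2,1,2,1,0,1)! = 1/4  (running 1/4)
  +(−1)^3/∏(3,0,1,0,1,2)! = -1/12  (running 1/6)
⟨..|..⟩ = √(36/7)·(1/6) = +0.377964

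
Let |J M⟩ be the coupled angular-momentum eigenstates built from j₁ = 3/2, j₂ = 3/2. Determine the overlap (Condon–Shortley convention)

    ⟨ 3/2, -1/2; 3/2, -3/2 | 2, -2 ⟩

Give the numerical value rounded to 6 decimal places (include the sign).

+0.707107

√[5·1!2!2!/6! · 1!2!0!3!0!4!] = √(8)
  +(−1)^0/∏(0,1,2,0,0,2)! = 1/4  (running 1/4)
⟨..|..⟩ = √(8)·(1/4) = +0.707107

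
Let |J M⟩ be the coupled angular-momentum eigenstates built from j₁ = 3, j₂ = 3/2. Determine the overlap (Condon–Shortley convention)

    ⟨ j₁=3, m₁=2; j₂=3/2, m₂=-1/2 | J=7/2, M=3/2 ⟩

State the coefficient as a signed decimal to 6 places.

triangle: 1!·5!·2!/9! = 240/362880
(j±m)!: 5!·1!·1!·2!·5!·2! = 57600
prefactor² = (2J+1)·Δ·N² = 6400/21
  k=0: +1/(0!·1!·1!·1!·4!·1!) = 1/24
  k=1: −1/(1!·0!·0!·0!·5!·2!) = -1/240
Σ = 3/80  ⇒  CG² = 6400/21·3/80² = 3/7
CG = +√(3/7) = +0.654654

+√(3/7) ≈ +0.654654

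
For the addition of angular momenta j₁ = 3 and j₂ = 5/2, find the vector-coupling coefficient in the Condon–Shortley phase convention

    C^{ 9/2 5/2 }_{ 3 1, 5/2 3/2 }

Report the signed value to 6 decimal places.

-0.317821  (= −√(10/99))

j₁+j₂−J=1  J+j₁−j₂=5  J−j₁+j₂=4  j₁+j₂+J+1=11
(j₁±m₁, j₂±m₂, J±M) = (4,2,4,1,7,2)
P² = 92160/11
sum k=0..1:
  [0] +1/288 = 1/288
  [1] −1/144 = -1/144
S = -1/288
C² = P²·S² = 10/99 ; C = -0.317821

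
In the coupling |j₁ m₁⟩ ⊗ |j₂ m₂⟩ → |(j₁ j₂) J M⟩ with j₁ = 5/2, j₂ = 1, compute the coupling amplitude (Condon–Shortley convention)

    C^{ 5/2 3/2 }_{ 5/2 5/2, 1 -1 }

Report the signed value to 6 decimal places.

+0.534522

j₁+j₂−J=1  J+j₁−j₂=4  J−j₁+j₂=1  j₁+j₂+J+1=7
(j₁±m₁, j₂±m₂, J±M) = (5,0,0,2,4,1)
P² = 1152/7
sum k=0..0:
  [0] +1/24 = 1/24
S = 1/24
C² = P²·S² = 2/7 ; C = +0.534522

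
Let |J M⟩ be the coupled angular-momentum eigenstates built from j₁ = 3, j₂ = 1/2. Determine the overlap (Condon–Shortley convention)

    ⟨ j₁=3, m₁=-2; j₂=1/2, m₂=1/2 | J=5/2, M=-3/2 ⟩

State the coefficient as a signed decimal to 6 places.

−√(5/7) = -0.845154

triangle: 1!×5!×0!/7! = 120/5040
(j±m)!: 1!×5!×1!×0!×1!×4! = 2880
prefactor² = (2J+1)×Δ×N² = 2880/7
  k=1: −1/(1!×0!×4!×0!×1!×0!) = -1/24
Σ = -1/24  ⇒  CG² = 2880/7×(-1/24)² = 5/7
CG = −√(5/7) = -0.845154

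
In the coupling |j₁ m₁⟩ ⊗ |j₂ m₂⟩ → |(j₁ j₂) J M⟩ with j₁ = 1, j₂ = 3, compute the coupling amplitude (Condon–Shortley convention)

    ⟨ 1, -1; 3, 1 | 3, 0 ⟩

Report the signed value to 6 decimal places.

−√(1/2) = -0.707107

j₁+j₂−J=1  J+j₁−j₂=1  J−j₁+j₂=5  j₁+j₂+J+1=8
(j₁±m₁, j₂±m₂, J±M) = (0,2,4,2,3,3)
P² = 72
sum k=1..1:
  [1] −1/12 = -1/12
S = -1/12
C² = P²·S² = 1/2 ; C = -0.707107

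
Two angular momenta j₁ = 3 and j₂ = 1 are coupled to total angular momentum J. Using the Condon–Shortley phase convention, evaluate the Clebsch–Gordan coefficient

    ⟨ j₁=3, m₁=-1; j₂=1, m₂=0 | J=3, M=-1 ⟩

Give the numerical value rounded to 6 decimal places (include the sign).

-0.288675

j₁+j₂−J=1  J+j₁−j₂=5  J−j₁+j₂=1  j₁+j₂+J+1=8
(j₁±m₁, j₂±m₂, J±M) = (2,4,1,1,2,4)
P² = 48
sum k=0..1:
  [0] +1/24 = 1/24
  [1] −1/12 = -1/12
S = -1/24
C² = P²·S² = 1/12 ; C = -0.288675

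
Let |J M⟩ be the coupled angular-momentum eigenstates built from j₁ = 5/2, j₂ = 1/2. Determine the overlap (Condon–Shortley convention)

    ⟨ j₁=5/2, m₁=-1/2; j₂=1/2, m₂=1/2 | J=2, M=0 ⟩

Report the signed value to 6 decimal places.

-0.707107  (= −√(1/2))

√[5·1!4!0!/6! · 2!3!1!0!2!2!] = √(8)
  +(−1)^1/∏(1,0,2,0,2,0)! = -1/4  (running -1/4)
⟨..|..⟩ = √(8)·(-1/4) = -0.707107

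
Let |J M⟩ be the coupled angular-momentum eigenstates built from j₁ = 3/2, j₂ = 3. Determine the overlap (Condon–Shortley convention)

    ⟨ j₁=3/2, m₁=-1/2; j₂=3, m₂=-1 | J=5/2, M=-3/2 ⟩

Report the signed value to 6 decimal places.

triangle: 2!×1!×4!/8! = 48/40320
(j±m)!: 1!×2!×2!×4!×1!×4! = 2304
prefactor² = (2J+1)×Δ×N² = 576/35
  k=1: −1/(1!×1!×1!×1!×0!×3!) = -1/6
  k=2: +1/(2!×0!×0!×0!×1!×4!) = 1/48
Σ = -7/48  ⇒  CG² = 576/35×(-7/48)² = 7/20
CG = −√(7/20) = -0.591608

−√(7/20) ≈ -0.591608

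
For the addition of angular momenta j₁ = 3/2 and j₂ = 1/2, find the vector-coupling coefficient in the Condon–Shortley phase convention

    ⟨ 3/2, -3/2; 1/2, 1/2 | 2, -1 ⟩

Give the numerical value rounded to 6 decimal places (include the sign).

triangle: 0!*3!*1!/5! = 6/120
(j±m)!: 0!*3!*1!*0!*1!*3! = 36
prefactor² = (2J+1)*Δ*N² = 9
  k=0: +1/(0!*0!*3!*1!*0!*0!) = 1/6
Σ = 1/6  ⇒  CG² = 9*1/6² = 1/4
CG = +√(1/4) = +0.500000

+√(1/4) = +0.500000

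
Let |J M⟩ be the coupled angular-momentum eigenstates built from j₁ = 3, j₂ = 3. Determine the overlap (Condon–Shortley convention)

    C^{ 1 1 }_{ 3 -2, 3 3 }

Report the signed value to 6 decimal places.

-0.327327

√[3·5!1!1!/8! · 1!5!6!0!2!0!] = √(10800/7)
  +(−1)^5/∏(5,0,0,1,1,0)! = -1/120  (running -1/120)
⟨..|..⟩ = √(10800/7)·(-1/120) = -0.327327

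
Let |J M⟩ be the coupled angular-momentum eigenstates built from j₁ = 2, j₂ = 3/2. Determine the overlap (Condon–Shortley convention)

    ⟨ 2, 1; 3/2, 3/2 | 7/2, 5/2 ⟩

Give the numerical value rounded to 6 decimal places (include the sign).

+0.755929  (= +√(4/7))

j₁+j₂−J=0  J+j₁−j₂=4  J−j₁+j₂=3  j₁+j₂+J+1=8
(j₁±m₁, j₂±m₂, J±M) = (3,1,3,0,6,1)
P² = 5184/7
sum k=0..0:
  [0] +1/36 = 1/36
S = 1/36
C² = P²·S² = 4/7 ; C = +0.755929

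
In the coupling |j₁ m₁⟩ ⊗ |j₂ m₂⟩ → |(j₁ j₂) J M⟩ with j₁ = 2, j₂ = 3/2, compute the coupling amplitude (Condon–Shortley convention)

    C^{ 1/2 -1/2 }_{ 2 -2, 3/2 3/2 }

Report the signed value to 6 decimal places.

triangle: 3!·1!·0!/5! = 6/120
(j±m)!: 0!·4!·3!·0!·0!·1! = 144
prefactor² = (2J+1)·Δ·N² = 72/5
  k=3: −1/(3!·0!·1!·0!·0!·0!) = -1/6
Σ = -1/6  ⇒  CG² = 72/5·(-1/6)² = 2/5
CG = −√(2/5) = -0.632456

-0.632456  (= −√(2/5))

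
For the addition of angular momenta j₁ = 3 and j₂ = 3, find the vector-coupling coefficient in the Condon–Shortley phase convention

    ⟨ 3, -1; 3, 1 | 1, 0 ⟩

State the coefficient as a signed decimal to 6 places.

-0.188982

√[3·5!1!1!/8! · 2!4!4!2!1!1!] = √(144/7)
  +(−1)^3/∏(3,2,1,1,0,0)! = -1/12  (running -1/12)
  +(−1)^4/∏(4,1,0,0,1,1)! = 1/24  (running -1/24)
⟨..|..⟩ = √(144/7)·(-1/24) = -0.188982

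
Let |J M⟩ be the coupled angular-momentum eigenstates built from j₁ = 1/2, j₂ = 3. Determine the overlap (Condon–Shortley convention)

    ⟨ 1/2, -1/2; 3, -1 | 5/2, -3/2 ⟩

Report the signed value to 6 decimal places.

triangle: 1!×0!×5!/7! = 120/5040
(j±m)!: 0!×1!×2!×4!×1!×4! = 1152
prefactor² = (2J+1)×Δ×N² = 1152/7
  k=1: −1/(1!×0!×0!×1!×0!×4!) = -1/24
Σ = -1/24  ⇒  CG² = 1152/7×(-1/24)² = 2/7
CG = −√(2/7) = -0.534522

−√(2/7) ≈ -0.534522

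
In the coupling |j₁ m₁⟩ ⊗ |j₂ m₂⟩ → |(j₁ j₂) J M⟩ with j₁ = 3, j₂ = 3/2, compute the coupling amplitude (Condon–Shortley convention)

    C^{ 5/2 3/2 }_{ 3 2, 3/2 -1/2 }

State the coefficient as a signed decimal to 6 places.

+0.267261

triangle: 2!*4!*1!/8! = 48/40320
(j±m)!: 5!*1!*1!*2!*4!*1! = 5760
prefactor² = (2J+1)*Δ*N² = 288/7
  k=0: +1/(0!*2!*1!*1!*3!*0!) = 1/12
  k=1: −1/(1!*1!*0!*0!*4!*1!) = -1/24
Σ = 1/24  ⇒  CG² = 288/7*1/24² = 1/14
CG = +√(1/14) = +0.267261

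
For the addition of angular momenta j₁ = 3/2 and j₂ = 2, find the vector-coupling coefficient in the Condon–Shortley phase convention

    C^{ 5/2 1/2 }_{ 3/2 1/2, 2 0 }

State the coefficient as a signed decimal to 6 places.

+0.292770  (= +√(3/35))

triangle: 1!·2!·3!/7! = 12/5040
(j±m)!: 2!·1!·2!·2!·3!·2! = 96
prefactor² = (2J+1)·Δ·N² = 48/35
  k=0: +1/(0!·1!·1!·2!·1!·1!) = 1/2
  k=1: −1/(1!·0!·0!·1!·2!·2!) = -1/4
Σ = 1/4  ⇒  CG² = 48/35·1/4² = 3/35
CG = +√(3/35) = +0.292770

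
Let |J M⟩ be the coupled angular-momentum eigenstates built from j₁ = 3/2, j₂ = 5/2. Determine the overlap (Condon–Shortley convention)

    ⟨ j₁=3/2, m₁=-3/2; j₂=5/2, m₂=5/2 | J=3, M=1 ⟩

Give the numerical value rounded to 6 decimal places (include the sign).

−√(1/8) = -0.353553

triangle: 1!*2!*4!/8! = 48/40320
(j±m)!: 0!*3!*5!*0!*4!*2! = 34560
prefactor² = (2J+1)*Δ*N² = 288
  k=1: −1/(1!*0!*2!*4!*0!*0!) = -1/48
Σ = -1/48  ⇒  CG² = 288*(-1/48)² = 1/8
CG = −√(1/8) = -0.353553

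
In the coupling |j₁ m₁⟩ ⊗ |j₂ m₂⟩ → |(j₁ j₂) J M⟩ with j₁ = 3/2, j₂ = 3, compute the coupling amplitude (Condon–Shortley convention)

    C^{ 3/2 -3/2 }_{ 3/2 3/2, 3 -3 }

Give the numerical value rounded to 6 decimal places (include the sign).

+0.755929  (= +√(4/7))

√[4·3!0!3!/7! · 3!0!0!6!0!3!] = √(5184/7)
  +(−1)^0/∏(0,3,0,0,0,3)! = 1/36  (running 1/36)
⟨..|..⟩ = √(5184/7)·(1/36) = +0.755929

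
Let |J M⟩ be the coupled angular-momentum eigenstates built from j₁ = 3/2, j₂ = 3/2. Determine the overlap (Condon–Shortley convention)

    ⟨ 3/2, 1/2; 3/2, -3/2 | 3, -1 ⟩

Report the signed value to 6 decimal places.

+0.447214

triangle: 0!*3!*3!/7! = 36/5040
(j±m)!: 2!*1!*0!*3!*2!*4! = 576
prefactor² = (2J+1)*Δ*N² = 144/5
  k=0: +1/(0!*0!*1!*0!*2!*3!) = 1/12
Σ = 1/12  ⇒  CG² = 144/5*1/12² = 1/5
CG = +√(1/5) = +0.447214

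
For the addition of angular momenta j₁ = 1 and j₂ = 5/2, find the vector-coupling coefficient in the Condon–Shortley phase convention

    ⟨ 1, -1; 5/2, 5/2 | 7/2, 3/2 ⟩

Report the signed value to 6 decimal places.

triangle: 0!×2!×5!/8! = 240/40320
(j±m)!: 0!×2!×5!×0!×5!×2! = 57600
prefactor² = (2J+1)×Δ×N² = 19200/7
  k=0: +1/(0!×0!×2!×5!×0!×0!) = 1/240
Σ = 1/240  ⇒  CG² = 19200/7×1/240² = 1/21
CG = +√(1/21) = +0.218218

+0.218218  (= +√(1/21))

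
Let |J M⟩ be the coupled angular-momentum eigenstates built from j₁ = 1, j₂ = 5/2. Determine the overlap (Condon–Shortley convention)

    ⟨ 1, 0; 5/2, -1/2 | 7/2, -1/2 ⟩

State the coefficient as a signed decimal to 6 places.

+0.755929  (= +√(4/7))

√[8·0!2!5!/8! · 1!1!2!3!3!4!] = √(576/7)
  +(−1)^0/∏(0,0,1,2,1,3)! = 1/12  (running 1/12)
⟨..|..⟩ = √(576/7)·(1/12) = +0.755929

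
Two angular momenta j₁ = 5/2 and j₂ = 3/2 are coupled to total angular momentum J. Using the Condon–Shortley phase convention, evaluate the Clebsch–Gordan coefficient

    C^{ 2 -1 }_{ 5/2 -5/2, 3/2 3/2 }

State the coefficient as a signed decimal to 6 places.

√[5·2!3!1!/7! · 0!5!3!0!1!3!] = √(360/7)
  +(−1)^2/∏(2,0,3,1,0,0)! = 1/12  (running 1/12)
⟨..|..⟩ = √(360/7)·(1/12) = +0.597614

+0.597614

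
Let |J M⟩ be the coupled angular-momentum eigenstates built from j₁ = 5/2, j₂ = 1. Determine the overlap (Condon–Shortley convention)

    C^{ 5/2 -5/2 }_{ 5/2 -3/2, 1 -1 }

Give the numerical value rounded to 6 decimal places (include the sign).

+√(2/7) = +0.534522

j₁+j₂−J=1  J+j₁−j₂=4  J−j₁+j₂=1  j₁+j₂+J+1=7
(j₁±m₁, j₂±m₂, J±M) = (1,4,0,2,0,5)
P² = 1152/7
sum k=0..0:
  [0] +1/24 = 1/24
S = 1/24
C² = P²·S² = 2/7 ; C = +0.534522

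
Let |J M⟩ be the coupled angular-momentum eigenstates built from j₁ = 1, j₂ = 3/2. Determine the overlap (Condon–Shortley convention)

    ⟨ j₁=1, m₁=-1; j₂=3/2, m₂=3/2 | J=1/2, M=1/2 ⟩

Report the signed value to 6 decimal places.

+√(1/2) = +0.707107

triangle: 2!×0!×1!/4! = 2/24
(j±m)!: 0!×2!×3!×0!×1!×0! = 12
prefactor² = (2J+1)×Δ×N² = 2
  k=2: +1/(2!×0!×0!×1!×0!×0!) = 1/2
Σ = 1/2  ⇒  CG² = 2×1/2² = 1/2
CG = +√(1/2) = +0.707107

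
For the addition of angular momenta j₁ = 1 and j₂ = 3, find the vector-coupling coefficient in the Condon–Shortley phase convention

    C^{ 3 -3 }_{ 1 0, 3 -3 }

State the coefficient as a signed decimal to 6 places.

+√(3/4) ≈ +0.866025

√[7·1!1!5!/8! · 1!1!0!6!0!6!] = √(10800)
  +(−1)^0/∏(0,1,1,0,0,5)! = 1/120  (running 1/120)
⟨..|..⟩ = √(10800)·(1/120) = +0.866025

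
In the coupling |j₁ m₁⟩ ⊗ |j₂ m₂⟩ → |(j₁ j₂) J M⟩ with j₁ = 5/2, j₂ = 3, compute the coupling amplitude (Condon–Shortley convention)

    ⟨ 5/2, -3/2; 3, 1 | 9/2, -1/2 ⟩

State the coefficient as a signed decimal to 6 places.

triangle: 1!·4!·5!/11! = 2880/39916800
(j±m)!: 1!·4!·4!·2!·4!·5! = 3317760
prefactor² = (2J+1)·Δ·N² = 184320/77
  k=0: +1/(0!·1!·4!·4!·0!·1!) = 1/576
  k=1: −1/(1!·0!·3!·3!·1!·2!) = -1/72
Σ = -7/576  ⇒  CG² = 184320/77·(-7/576)² = 35/99
CG = −√(35/99) = -0.594588

-0.594588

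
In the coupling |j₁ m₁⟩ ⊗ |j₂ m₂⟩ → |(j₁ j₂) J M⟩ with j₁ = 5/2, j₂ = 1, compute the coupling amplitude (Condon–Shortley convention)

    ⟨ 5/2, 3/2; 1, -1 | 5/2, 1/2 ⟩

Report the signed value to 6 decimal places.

+√(16/35) ≈ +0.676123

√[6·1!4!1!/7! · 4!1!0!2!3!2!] = √(576/35)
  +(−1)^0/∏(0,1,1,0,3,1)! = 1/6  (running 1/6)
⟨..|..⟩ = √(576/35)·(1/6) = +0.676123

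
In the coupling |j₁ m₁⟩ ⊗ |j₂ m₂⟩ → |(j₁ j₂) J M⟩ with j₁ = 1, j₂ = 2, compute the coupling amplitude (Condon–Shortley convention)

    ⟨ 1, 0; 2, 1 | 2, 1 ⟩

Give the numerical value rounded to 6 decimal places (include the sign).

triangle: 1!×1!×3!/6! = 6/720
(j±m)!: 1!×1!×3!×1!×3!×1! = 36
prefactor² = (2J+1)×Δ×N² = 3/2
  k=0: +1/(0!×1!×1!×3!×0!×0!) = 1/6
  k=1: −1/(1!×0!×0!×2!×1!×1!) = -1/2
Σ = -1/3  ⇒  CG² = 3/2×(-1/3)² = 1/6
CG = −√(1/6) = -0.408248

−√(1/6) = -0.408248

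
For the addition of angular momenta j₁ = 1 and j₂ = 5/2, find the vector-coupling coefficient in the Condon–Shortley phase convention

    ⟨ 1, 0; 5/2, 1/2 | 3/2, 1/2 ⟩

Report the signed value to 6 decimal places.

-0.632456  (= −√(2/5))

triangle: 2!*0!*3!/6! = 12/720
(j±m)!: 1!*1!*3!*2!*2!*1! = 24
prefactor² = (2J+1)*Δ*N² = 8/5
  k=1: −1/(1!*1!*0!*2!*0!*1!) = -1/2
Σ = -1/2  ⇒  CG² = 8/5*(-1/2)² = 2/5
CG = −√(2/5) = -0.632456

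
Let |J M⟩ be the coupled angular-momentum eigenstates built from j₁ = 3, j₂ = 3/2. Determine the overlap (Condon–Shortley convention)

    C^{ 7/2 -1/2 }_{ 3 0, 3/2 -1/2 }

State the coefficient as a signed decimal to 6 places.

+√(2/21) = +0.308607

triangle: 1!×5!×2!/9! = 240/362880
(j±m)!: 3!×3!×1!×2!×3!×4! = 10368
prefactor² = (2J+1)×Δ×N² = 384/7
  k=0: +1/(0!×1!×3!×1!×2!×1!) = 1/12
  k=1: −1/(1!×0!×2!×0!×3!×2!) = -1/24
Σ = 1/24  ⇒  CG² = 384/7×1/24² = 2/21
CG = +√(2/21) = +0.308607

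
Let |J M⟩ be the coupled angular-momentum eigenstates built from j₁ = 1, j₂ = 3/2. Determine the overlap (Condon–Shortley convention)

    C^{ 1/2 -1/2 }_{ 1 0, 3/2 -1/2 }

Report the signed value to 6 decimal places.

−√(1/3) = -0.577350

triangle: 2!·0!·1!/4! = 2/24
(j±m)!: 1!·1!·1!·2!·0!·1! = 2
prefactor² = (2J+1)·Δ·N² = 1/3
  k=1: −1/(1!·1!·0!·0!·0!·1!) = -1
Σ = -1  ⇒  CG² = 1/3·(-1)² = 1/3
CG = −√(1/3) = -0.577350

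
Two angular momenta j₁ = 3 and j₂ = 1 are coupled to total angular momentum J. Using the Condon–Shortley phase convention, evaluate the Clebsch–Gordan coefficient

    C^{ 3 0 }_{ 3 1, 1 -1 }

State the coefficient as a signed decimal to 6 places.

triangle: 1!*5!*1!/8! = 120/40320
(j±m)!: 4!*2!*0!*2!*3!*3! = 3456
prefactor² = (2J+1)*Δ*N² = 72
  k=0: +1/(0!*1!*2!*0!*3!*1!) = 1/12
Σ = 1/12  ⇒  CG² = 72*1/12² = 1/2
CG = +√(1/2) = +0.707107

+√(1/2) ≈ +0.707107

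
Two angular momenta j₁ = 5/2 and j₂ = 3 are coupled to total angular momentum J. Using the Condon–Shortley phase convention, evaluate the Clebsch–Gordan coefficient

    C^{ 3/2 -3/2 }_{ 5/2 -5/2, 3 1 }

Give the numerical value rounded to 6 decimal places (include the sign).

+0.267261

√[4·4!1!2!/8! · 0!5!4!2!0!3!] = √(1152/7)
  +(−1)^4/∏(4,0,1,0,0,2)! = 1/48  (running 1/48)
⟨..|..⟩ = √(1152/7)·(1/48) = +0.267261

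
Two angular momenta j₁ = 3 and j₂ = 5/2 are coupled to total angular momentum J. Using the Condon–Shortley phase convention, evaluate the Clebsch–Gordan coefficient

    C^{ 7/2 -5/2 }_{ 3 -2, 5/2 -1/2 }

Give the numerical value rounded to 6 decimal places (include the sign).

j₁+j₂−J=2  J+j₁−j₂=4  J−j₁+j₂=3  j₁+j₂+J+1=10
(j₁±m₁, j₂±m₂, J±M) = (1,5,2,3,1,6)
P² = 4608/7
sum k=1..2:
  [1] −1/48 = -1/48
  [2] +1/72 = 1/72
S = -1/144
C² = P²·S² = 2/63 ; C = -0.178174

-0.178174  (= −√(2/63))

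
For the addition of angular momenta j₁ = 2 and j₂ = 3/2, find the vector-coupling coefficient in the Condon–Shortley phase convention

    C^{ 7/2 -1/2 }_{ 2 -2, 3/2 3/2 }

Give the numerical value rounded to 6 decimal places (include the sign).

+0.169031

√[8·0!4!3!/8! · 0!4!3!0!3!4!] = √(20736/35)
  +(−1)^0/∏(0,0,4,3,0,0)! = 1/144  (running 1/144)
⟨..|..⟩ = √(20736/35)·(1/144) = +0.169031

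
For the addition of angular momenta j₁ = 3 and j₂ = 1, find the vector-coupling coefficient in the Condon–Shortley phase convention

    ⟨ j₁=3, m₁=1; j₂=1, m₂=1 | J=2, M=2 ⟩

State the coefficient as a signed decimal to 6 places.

+√(1/21) = +0.218218

triangle: 2!×4!×0!/7! = 48/5040
(j±m)!: 4!×2!×2!×0!×4!×0! = 2304
prefactor² = (2J+1)×Δ×N² = 768/7
  k=2: +1/(2!×0!×0!×0!×4!×0!) = 1/48
Σ = 1/48  ⇒  CG² = 768/7×1/48² = 1/21
CG = +√(1/21) = +0.218218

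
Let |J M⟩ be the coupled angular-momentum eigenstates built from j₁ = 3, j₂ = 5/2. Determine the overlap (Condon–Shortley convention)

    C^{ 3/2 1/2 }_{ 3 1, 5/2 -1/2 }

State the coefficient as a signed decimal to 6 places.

√[4·4!2!1!/8! · 4!2!2!3!2!1!] = √(192/35)
  +(−1)^1/∏(1,3,1,1,1,0)! = -1/6  (running -1/6)
  +(−1)^2/∏(2,2,0,0,2,1)! = 1/8  (running -1/24)
⟨..|..⟩ = √(192/35)·(-1/24) = -0.097590

-0.097590  (= −√(1/105))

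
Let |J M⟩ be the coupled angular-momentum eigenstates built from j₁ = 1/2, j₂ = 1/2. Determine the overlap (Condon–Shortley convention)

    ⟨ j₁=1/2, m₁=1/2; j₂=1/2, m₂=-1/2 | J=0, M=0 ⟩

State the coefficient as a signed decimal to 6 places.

+√(1/2) = +0.707107

triangle: 1!*0!*0!/2! = 1/2
(j±m)!: 1!*0!*0!*1!*0!*0! = 1
prefactor² = (2J+1)*Δ*N² = 1/2
  k=0: +1/(0!*1!*0!*0!*0!*0!) = 1
Σ = 1  ⇒  CG² = 1/2*1² = 1/2
CG = +√(1/2) = +0.707107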